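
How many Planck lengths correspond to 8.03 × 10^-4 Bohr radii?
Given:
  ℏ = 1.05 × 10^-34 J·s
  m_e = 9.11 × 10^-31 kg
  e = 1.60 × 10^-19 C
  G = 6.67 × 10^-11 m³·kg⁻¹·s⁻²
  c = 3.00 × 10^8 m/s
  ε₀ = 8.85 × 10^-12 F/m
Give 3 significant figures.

2.62 × 10^21

Bohr radius: a₀ = 4πε₀ℏ²/(m_e e²) = 5.26 × 10^-11 m
Planck length: ℓ_P = √(ℏG/c³) = 1.61 × 10^-35 m
8.03 × 10^-4 × 5.26 × 10^-11 / 1.61 × 10^-35 = 2.62 × 10^21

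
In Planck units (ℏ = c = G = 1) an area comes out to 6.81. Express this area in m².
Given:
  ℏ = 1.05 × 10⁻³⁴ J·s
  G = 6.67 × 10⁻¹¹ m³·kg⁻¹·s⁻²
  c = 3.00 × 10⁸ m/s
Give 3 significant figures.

1.77 × 10⁻⁶⁹ m²

One Planck area: A_P = ℏG/c³ = 2.59 × 10⁻⁷⁰ m².
6.81 × 2.59 × 10⁻⁷⁰ m² = 1.77 × 10⁻⁶⁹ m²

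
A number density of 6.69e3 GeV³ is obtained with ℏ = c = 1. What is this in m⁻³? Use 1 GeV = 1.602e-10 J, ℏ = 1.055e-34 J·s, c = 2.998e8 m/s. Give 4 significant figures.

Number density is [L]⁻³ = [E]³/(ℏc)³.
1 GeV³ → 1/(ℏc)³ × (1 GeV in J)³ = 1.299e47 m⁻³.
Result: 6.69e3 × 1.299e47 = 8.693e50 m⁻³.

8.693e50 m⁻³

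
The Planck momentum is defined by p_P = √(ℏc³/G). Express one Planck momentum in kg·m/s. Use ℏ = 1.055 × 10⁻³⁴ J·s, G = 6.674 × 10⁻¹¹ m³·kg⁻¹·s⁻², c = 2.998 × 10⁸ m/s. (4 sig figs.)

6.527 kg·m/s

p_P = √(ℏc³/G)
  = √(42.60)
  = 6.527 kg·m/s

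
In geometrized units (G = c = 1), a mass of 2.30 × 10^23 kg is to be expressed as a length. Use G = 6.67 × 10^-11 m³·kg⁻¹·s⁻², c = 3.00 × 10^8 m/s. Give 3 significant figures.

In G = c = 1 units mass has dimensions of length; the conversion factor is G/c².
2.30 × 10^23 kg × (G/c²) = 1.70 × 10^-4 m

1.70 × 10^-4 m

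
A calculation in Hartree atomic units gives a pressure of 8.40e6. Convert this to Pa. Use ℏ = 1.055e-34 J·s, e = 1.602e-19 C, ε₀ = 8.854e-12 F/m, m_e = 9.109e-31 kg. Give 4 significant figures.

2.460e20 Pa

One atomic unit of pressure: P_au = E_h/a₀³ = m_e⁴e¹⁰/((4πε₀)⁵ℏ⁸) = 2.929e13 Pa.
8.40e6 × 2.929e13 Pa = 2.460e20 Pa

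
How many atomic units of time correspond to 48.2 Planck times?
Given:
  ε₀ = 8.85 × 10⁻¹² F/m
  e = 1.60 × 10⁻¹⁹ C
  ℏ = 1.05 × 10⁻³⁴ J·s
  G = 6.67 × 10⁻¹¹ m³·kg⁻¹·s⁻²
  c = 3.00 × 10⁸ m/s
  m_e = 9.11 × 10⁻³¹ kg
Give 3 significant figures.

1.08 × 10⁻²⁵

Planck time: t_P = √(ℏG/c⁵) = 5.37 × 10⁻⁴⁴ s
atomic unit of time: τ_au = (4πε₀)²ℏ³/(m_e e⁴) = 2.40 × 10⁻¹⁷ s
48.2 × 5.37 × 10⁻⁴⁴ / 2.40 × 10⁻¹⁷ = 1.08 × 10⁻²⁵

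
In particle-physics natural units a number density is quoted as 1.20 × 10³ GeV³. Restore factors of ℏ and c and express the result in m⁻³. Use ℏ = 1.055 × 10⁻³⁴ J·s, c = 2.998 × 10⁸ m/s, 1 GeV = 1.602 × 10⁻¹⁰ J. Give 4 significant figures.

1.559 × 10⁵⁰ m⁻³

Number density is [L]⁻³ = [E]³/(ℏc)³.
1 GeV³ → 1/(ℏc)³ × (1 GeV in J)³ = 1.299 × 10⁴⁷ m⁻³.
Result: 1.20 × 10³ × 1.299 × 10⁴⁷ = 1.559 × 10⁵⁰ m⁻³.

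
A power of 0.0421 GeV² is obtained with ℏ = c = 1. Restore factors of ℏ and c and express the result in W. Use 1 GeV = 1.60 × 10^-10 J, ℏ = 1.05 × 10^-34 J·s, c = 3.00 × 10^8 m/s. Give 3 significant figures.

Power is [E]/[T] = [E]²/ℏ.
1 GeV² → 1/ℏ × (1 GeV in J)² = 2.44 × 10^14 W.
Result: 0.0421 × 2.44 × 10^14 = 1.03 × 10^13 W.

1.03 × 10^13 W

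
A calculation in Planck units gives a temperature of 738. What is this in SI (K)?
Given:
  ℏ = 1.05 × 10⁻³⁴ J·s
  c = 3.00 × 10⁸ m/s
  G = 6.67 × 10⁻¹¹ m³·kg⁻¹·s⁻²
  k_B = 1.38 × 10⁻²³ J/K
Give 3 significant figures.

One Planck temperature: T_P = √(ℏc⁵/G) / k_B = 1.42 × 10³² K.
738 × 1.42 × 10³² K = 1.05 × 10³⁵ K

1.05 × 10³⁵ K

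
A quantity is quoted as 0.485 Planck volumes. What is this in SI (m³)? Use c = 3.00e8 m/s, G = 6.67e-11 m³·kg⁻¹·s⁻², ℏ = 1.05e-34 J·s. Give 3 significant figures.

2.03e-105 m³

One Planck volume: V_P = (ℏG/c³)^(3/2) = 4.18e-105 m³.
0.485 × 4.18e-105 m³ = 2.03e-105 m³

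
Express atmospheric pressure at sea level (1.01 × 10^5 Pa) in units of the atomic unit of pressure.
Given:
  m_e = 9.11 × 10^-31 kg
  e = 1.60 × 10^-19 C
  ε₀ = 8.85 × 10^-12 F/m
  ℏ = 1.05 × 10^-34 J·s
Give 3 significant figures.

3.35 × 10^-9

atomic unit of pressure: P_au = E_h/a₀³ = m_e⁴e¹⁰/((4πε₀)⁵ℏ⁸) = 3.01 × 10^13 Pa.
1.01 × 10^5 / 3.01 × 10^13 = 3.35 × 10^-9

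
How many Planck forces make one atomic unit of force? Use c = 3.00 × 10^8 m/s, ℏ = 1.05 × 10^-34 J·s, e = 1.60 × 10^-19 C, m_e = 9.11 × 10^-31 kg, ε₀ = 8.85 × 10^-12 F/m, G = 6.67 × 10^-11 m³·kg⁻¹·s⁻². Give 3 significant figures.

6.86 × 10^-52

atomic unit of force: F_au = E_h/a₀ = m_e²e⁶/((4πε₀)³ℏ⁴) = 8.33 × 10^-8 N
Planck force: F_P = c⁴/G = 1.21 × 10^44 N
ratio = 8.33 × 10^-8 / 1.21 × 10^44 = 6.86 × 10^-52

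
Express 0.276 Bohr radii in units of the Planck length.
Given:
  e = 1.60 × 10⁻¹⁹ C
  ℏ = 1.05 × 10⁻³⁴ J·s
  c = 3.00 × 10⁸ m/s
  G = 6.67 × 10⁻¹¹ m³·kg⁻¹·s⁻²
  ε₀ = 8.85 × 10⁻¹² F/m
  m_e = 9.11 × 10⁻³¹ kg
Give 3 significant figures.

Bohr radius: a₀ = 4πε₀ℏ²/(m_e e²) = 5.26 × 10⁻¹¹ m
Planck length: ℓ_P = √(ℏG/c³) = 1.61 × 10⁻³⁵ m
0.276 × 5.26 × 10⁻¹¹ / 1.61 × 10⁻³⁵ = 9.01 × 10²³

9.01 × 10²³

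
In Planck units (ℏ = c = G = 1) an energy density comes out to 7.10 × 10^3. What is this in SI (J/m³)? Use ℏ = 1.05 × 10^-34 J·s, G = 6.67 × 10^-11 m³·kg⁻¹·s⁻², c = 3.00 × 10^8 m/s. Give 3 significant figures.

One Planck energy density: u_P = c⁷/(ℏG²) = 4.68 × 10^113 J/m³.
7.10 × 10^3 × 4.68 × 10^113 J/m³ = 3.32 × 10^117 J/m³

3.32 × 10^117 J/m³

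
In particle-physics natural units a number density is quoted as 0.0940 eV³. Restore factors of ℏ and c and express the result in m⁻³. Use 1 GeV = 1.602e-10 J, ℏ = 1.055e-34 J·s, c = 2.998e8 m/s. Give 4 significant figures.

Number density is [L]⁻³ = [E]³/(ℏc)³.
1 GeV³ → 1/(ℏc)³ × (1 GeV in J)³ = 1.299e47 m⁻³.
Convert the energy scale: 0.0940 eV³ = 9.40e-29 GeV³.
Result: 9.40e-29 × 1.299e47 = 1.221e19 m⁻³.

1.221e19 m⁻³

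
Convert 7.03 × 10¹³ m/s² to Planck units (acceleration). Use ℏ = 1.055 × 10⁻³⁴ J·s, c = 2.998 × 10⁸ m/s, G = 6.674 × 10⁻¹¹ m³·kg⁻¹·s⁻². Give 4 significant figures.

Planck acceleration: a_P = √(c⁷/(ℏG)) = 5.560 × 10⁵¹ m/s².
7.03 × 10¹³ / 5.560 × 10⁵¹ = 1.264 × 10⁻³⁸

1.264 × 10⁻³⁸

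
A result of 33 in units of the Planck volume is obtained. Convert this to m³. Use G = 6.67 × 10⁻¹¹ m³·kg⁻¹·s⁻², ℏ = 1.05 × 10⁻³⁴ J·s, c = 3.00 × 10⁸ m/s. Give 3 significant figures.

1.38 × 10⁻¹⁰³ m³

One Planck volume: V_P = (ℏG/c³)^(3/2) = 4.18 × 10⁻¹⁰⁵ m³.
33 × 4.18 × 10⁻¹⁰⁵ m³ = 1.38 × 10⁻¹⁰³ m³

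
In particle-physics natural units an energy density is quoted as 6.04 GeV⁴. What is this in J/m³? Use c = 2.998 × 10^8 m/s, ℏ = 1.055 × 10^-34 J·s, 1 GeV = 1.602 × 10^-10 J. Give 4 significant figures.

[E]/[L]³ = [E]⁴/(ℏc)³; restore (ℏc)⁻³.
1 GeV⁴ → 1/(ℏc)³ × (1 GeV in J)⁴ = 2.082 × 10^37 J/m³.
Result: 6.04 × 2.082 × 10^37 = 1.257 × 10^38 J/m³.

1.257 × 10^38 J/m³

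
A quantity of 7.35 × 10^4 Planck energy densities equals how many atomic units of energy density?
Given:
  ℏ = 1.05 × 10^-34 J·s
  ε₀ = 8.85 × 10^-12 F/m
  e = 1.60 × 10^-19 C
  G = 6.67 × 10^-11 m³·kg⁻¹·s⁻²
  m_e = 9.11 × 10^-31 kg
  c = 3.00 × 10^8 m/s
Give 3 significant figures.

1.14 × 10^105

Planck energy density: u_P = c⁷/(ℏG²) = 4.68 × 10^113 J/m³
atomic unit of energy density: u_au = E_h/a₀³ = m_e⁴e¹⁰/((4πε₀)⁵ℏ⁸) = 3.01 × 10^13 J/m³
7.35 × 10^4 × 4.68 × 10^113 / 3.01 × 10^13 = 1.14 × 10^105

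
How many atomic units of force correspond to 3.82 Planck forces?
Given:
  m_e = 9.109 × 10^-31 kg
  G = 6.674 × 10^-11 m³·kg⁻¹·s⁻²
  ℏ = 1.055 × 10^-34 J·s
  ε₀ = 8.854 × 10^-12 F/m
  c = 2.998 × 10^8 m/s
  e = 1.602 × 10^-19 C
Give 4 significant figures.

Planck force: F_P = c⁴/G = 1.210 × 10^44 N
atomic unit of force: F_au = E_h/a₀ = m_e²e⁶/((4πε₀)³ℏ⁴) = 8.220 × 10^-8 N
3.82 × 1.210 × 10^44 / 8.220 × 10^-8 = 5.625 × 10^51

5.625 × 10^51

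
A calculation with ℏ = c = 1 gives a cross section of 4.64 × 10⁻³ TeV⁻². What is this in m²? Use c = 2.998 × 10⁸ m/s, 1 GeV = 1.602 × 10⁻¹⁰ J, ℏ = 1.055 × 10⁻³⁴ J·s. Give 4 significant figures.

1.809 × 10⁻⁴⁰ m²

Area is [L]² = [E]⁻²·(ℏc)²; restore (ℏc)².
1 GeV⁻² → (ℏc)² × (1 GeV in J)⁻² = 3.898 × 10⁻³² m².
Convert the energy scale: 4.64 × 10⁻³ TeV⁻² = 4.64 × 10⁻⁹ GeV⁻².
Result: 4.64 × 10⁻⁹ × 3.898 × 10⁻³² = 1.809 × 10⁻⁴⁰ m².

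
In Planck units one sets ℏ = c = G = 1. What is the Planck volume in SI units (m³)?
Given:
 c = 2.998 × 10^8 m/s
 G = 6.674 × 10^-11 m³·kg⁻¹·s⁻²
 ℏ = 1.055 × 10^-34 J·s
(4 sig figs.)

4.224 × 10^-105 m³

V_P = (ℏG/c³)^(3/2)
  = √(1.784 × 10^-209)
  = 4.224 × 10^-105 m³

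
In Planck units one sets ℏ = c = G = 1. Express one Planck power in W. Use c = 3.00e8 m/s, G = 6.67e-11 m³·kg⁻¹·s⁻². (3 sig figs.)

P_P = c⁵/G
  = 2.43e42 / 6.67e-11
  = 3.64e52 W

3.64e52 W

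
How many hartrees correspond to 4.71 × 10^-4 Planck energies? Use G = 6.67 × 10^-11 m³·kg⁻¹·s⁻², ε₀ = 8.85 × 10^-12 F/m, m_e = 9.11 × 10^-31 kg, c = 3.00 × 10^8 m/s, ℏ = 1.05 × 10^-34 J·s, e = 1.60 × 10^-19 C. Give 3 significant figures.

Planck energy: E_P = √(ℏc⁵/G) = 1.96 × 10^9 J
hartree: E_h = m_e e⁴/(4πε₀ℏ)² = 4.38 × 10^-18 J
4.71 × 10^-4 × 1.96 × 10^9 / 4.38 × 10^-18 = 2.10 × 10^23

2.10 × 10^23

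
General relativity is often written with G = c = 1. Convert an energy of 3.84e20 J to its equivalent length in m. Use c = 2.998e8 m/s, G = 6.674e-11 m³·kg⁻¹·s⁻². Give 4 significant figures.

Energy → length via G/c⁴.
3.84e20 J × (G/c⁴) = 3.172e-24 m

3.172e-24 m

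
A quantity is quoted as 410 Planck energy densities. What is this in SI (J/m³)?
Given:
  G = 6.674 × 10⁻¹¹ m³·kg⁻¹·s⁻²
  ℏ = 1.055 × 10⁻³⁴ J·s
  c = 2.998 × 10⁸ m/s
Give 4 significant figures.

1.899 × 10¹¹⁶ J/m³

One Planck energy density: u_P = c⁷/(ℏG²) = 4.632 × 10¹¹³ J/m³.
410 × 4.632 × 10¹¹³ J/m³ = 1.899 × 10¹¹⁶ J/m³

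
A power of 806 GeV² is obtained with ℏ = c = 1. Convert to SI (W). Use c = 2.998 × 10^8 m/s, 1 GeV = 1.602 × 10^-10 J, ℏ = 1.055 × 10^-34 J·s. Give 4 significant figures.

Power is [E]/[T] = [E]²/ℏ.
1 GeV² → 1/ℏ × (1 GeV in J)² = 2.433 × 10^14 W.
Result: 806 × 2.433 × 10^14 = 1.961 × 10^17 W.

1.961 × 10^17 W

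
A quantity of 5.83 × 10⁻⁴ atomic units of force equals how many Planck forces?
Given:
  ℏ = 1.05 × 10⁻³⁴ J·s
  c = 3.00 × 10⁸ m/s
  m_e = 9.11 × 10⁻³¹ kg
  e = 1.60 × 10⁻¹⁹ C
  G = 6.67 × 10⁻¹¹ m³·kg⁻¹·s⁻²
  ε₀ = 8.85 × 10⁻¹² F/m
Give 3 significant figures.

atomic unit of force: F_au = E_h/a₀ = m_e²e⁶/((4πε₀)³ℏ⁴) = 8.33 × 10⁻⁸ N
Planck force: F_P = c⁴/G = 1.21 × 10⁴⁴ N
5.83 × 10⁻⁴ × 8.33 × 10⁻⁸ / 1.21 × 10⁴⁴ = 4.00 × 10⁻⁵⁵

4.00 × 10⁻⁵⁵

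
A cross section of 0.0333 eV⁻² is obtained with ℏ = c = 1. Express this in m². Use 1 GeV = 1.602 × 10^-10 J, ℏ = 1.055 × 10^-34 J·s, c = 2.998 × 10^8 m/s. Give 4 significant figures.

Area is [L]² = [E]⁻²·(ℏc)²; restore (ℏc)².
1 GeV⁻² → (ℏc)² × (1 GeV in J)⁻² = 3.898 × 10^-32 m².
Convert the energy scale: 0.0333 eV⁻² = 3.33 × 10^16 GeV⁻².
Result: 3.33 × 10^16 × 3.898 × 10^-32 = 1.298 × 10^-15 m².

1.298 × 10^-15 m²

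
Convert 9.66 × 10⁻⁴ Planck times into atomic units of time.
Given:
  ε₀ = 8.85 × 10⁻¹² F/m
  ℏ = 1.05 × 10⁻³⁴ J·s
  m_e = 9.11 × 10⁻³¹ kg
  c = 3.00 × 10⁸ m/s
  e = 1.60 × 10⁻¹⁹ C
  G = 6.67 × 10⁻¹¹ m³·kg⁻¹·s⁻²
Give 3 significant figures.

Planck time: t_P = √(ℏG/c⁵) = 5.37 × 10⁻⁴⁴ s
atomic unit of time: τ_au = (4πε₀)²ℏ³/(m_e e⁴) = 2.40 × 10⁻¹⁷ s
9.66 × 10⁻⁴ × 5.37 × 10⁻⁴⁴ / 2.40 × 10⁻¹⁷ = 2.16 × 10⁻³⁰

2.16 × 10⁻³⁰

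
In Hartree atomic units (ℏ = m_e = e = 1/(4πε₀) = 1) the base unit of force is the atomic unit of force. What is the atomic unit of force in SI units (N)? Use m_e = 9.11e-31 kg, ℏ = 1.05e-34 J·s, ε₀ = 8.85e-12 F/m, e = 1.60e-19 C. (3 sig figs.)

F_au = E_h/a₀ = m_e²e⁶/((4πε₀)³ℏ⁴)
E_h = 4.38e-18 J
a₀ = 5.26e-11 m
E_h/a₀ = 8.33e-8 N

8.33e-8 N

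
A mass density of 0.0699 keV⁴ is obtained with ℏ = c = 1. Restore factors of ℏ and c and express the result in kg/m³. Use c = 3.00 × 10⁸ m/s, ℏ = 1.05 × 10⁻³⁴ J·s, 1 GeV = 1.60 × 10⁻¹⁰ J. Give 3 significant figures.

Mass density is [E]/(c²[L]³) = [E]⁴/(ℏ³c⁵).
1 GeV⁴ → 1/(ℏ³c⁵) × (1 GeV in J)⁴ = 2.33 × 10²⁰ kg/m³.
Convert the energy scale: 0.0699 keV⁴ = 6.99 × 10⁻²⁶ GeV⁴.
Result: 6.99 × 10⁻²⁶ × 2.33 × 10²⁰ = 1.63 × 10⁻⁵ kg/m³.

1.63 × 10⁻⁵ kg/m³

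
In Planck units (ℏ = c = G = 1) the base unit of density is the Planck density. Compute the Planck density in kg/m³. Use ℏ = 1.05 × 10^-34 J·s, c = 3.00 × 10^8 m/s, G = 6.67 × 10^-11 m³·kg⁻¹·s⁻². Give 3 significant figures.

5.20 × 10^96 kg/m³

ρ_P = c⁵/(ℏG²)
  = 2.43 × 10^42 / 4.67 × 10^-55
  = 5.20 × 10^96 kg/m³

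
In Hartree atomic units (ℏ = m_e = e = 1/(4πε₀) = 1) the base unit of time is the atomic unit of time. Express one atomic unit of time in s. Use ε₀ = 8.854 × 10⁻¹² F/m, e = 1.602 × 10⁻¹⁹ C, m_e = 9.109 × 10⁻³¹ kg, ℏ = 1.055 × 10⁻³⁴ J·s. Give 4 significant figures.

τ_au = (4πε₀)²ℏ³/(m_e e⁴)
E_h = 4.354 × 10⁻¹⁸ J
ℏ/E_h = 2.423 × 10⁻¹⁷ s

2.423 × 10⁻¹⁷ s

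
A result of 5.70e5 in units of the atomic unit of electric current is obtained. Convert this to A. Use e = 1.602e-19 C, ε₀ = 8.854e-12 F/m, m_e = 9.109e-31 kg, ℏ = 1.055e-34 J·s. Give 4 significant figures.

3.769e3 A

One atomic unit of electric current: I_au = e E_h/ℏ = m_e e⁵/((4πε₀)²ℏ³) = 6.612e-3 A.
5.70e5 × 6.612e-3 A = 3.769e3 A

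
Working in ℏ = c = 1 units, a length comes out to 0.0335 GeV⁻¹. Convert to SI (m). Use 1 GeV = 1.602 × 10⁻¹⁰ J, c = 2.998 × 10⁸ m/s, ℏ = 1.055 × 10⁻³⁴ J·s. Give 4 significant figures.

6.614 × 10⁻¹⁸ m

A length is [E]⁻¹ in ℏ=c=1; restore one factor of ℏc.
1 GeV⁻¹ → ℏc × (1 GeV in J)⁻¹ = 1.974 × 10⁻¹⁶ m.
Result: 0.0335 × 1.974 × 10⁻¹⁶ = 6.614 × 10⁻¹⁸ m.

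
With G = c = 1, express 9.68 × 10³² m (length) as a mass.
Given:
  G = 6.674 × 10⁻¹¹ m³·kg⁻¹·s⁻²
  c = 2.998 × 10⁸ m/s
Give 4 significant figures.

Length → mass via c²/G.
9.68 × 10³² m × (c²/G) = 1.304 × 10⁶⁰ kg

1.304 × 10⁶⁰ kg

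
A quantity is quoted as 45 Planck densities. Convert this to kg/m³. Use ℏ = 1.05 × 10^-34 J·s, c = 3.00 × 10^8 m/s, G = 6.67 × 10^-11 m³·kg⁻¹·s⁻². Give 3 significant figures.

2.34 × 10^98 kg/m³

One Planck density: ρ_P = c⁵/(ℏG²) = 5.20 × 10^96 kg/m³.
45 × 5.20 × 10^96 kg/m³ = 2.34 × 10^98 kg/m³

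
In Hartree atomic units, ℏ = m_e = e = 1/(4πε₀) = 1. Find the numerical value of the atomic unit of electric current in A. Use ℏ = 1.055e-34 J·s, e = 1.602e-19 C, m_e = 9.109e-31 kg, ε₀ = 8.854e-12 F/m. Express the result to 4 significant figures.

6.612e-3 A

The unique combination of the constants set to 1 with dimensions of current is I_au = e E_h/ℏ = m_e e⁵/((4πε₀)²ℏ³).
E_h = 4.354e-18 J
e·E_h/ℏ = 6.612e-3 A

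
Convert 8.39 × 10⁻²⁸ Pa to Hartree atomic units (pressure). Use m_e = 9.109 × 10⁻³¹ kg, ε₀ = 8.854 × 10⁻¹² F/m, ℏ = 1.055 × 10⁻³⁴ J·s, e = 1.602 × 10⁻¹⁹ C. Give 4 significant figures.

2.864 × 10⁻⁴¹

atomic unit of pressure: P_au = E_h/a₀³ = m_e⁴e¹⁰/((4πε₀)⁵ℏ⁸) = 2.929 × 10¹³ Pa.
8.39 × 10⁻²⁸ / 2.929 × 10¹³ = 2.864 × 10⁻⁴¹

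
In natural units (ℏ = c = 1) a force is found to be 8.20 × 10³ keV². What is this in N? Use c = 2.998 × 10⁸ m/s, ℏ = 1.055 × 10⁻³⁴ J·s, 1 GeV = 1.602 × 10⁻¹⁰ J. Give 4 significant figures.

6.654 × 10⁻³ N

Force is [E]/[L] = [E]²/(ℏc); restore (ℏc)⁻¹.
1 GeV² → 1/(ℏc) × (1 GeV in J)² = 8.114 × 10⁵ N.
Convert the energy scale: 8.20 × 10³ keV² = 8.20 × 10⁻⁹ GeV².
Result: 8.20 × 10⁻⁹ × 8.114 × 10⁵ = 6.654 × 10⁻³ N.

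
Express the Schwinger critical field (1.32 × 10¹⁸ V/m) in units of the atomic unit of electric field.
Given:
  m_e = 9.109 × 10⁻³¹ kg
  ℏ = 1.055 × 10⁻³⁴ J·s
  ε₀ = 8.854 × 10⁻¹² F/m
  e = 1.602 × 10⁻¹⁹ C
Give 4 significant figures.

atomic unit of electric field: E_au = E_h/(e a₀) = m_e²e⁵/((4πε₀)³ℏ⁴) = 5.131 × 10¹¹ V/m.
1.32 × 10¹⁸ / 5.131 × 10¹¹ = 2.573 × 10⁶

2.573 × 10⁶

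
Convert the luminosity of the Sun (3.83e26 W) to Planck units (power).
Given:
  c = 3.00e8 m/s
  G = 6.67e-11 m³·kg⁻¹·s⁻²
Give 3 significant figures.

Planck power: P_P = c⁵/G = 3.64e52 W.
3.83e26 / 3.64e52 = 1.05e-26

1.05e-26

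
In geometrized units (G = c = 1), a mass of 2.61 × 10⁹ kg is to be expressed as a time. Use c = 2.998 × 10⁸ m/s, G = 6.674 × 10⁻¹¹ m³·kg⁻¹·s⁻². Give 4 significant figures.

6.464 × 10⁻²⁷ s

Mass → time via G/c³.
2.61 × 10⁹ kg × (G/c³) = 6.464 × 10⁻²⁷ s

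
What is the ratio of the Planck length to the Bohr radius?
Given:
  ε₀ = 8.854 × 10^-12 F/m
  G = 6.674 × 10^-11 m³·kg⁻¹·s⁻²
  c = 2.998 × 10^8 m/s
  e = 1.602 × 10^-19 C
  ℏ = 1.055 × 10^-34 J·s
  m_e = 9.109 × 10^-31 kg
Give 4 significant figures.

Planck length: ℓ_P = √(ℏG/c³) = 1.616 × 10^-35 m
Bohr radius: a₀ = 4πε₀ℏ²/(m_e e²) = 5.297 × 10^-11 m
ratio = 1.616 × 10^-35 / 5.297 × 10^-11 = 3.051 × 10^-25

3.051 × 10^-25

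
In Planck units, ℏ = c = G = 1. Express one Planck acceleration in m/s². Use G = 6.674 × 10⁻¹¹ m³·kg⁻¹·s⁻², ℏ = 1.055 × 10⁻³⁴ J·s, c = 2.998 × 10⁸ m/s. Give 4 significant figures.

Dimensional analysis gives a_P = √(c⁷/(ℏG)).
  = √(3.092 × 10¹⁰³)
  = 5.560 × 10⁵¹ m/s²

5.560 × 10⁵¹ m/s²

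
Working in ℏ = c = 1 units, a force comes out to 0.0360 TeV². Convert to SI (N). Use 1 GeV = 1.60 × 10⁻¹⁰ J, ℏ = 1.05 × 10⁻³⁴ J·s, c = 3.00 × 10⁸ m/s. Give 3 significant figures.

Force is [E]/[L] = [E]²/(ℏc); restore (ℏc)⁻¹.
1 GeV² → 1/(ℏc) × (1 GeV in J)² = 8.13 × 10⁵ N.
Convert the energy scale: 0.0360 TeV² = 3.60 × 10⁴ GeV².
Result: 3.60 × 10⁴ × 8.13 × 10⁵ = 2.93 × 10¹⁰ N.

2.93 × 10¹⁰ N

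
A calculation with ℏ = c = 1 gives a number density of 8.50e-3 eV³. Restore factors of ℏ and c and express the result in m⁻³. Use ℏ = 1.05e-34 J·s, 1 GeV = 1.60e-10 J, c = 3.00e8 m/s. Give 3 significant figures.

Number density is [L]⁻³ = [E]³/(ℏc)³.
1 GeV³ → 1/(ℏc)³ × (1 GeV in J)³ = 1.31e47 m⁻³.
Convert the energy scale: 8.50e-3 eV³ = 8.50e-30 GeV³.
Result: 8.50e-30 × 1.31e47 = 1.11e18 m⁻³.

1.11e18 m⁻³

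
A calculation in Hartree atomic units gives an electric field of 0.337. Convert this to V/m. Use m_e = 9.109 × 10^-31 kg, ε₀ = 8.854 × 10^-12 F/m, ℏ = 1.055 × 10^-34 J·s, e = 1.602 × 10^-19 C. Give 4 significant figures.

One atomic unit of electric field: E_au = E_h/(e a₀) = m_e²e⁵/((4πε₀)³ℏ⁴) = 5.131 × 10^11 V/m.
0.337 × 5.131 × 10^11 V/m = 1.729 × 10^11 V/m

1.729 × 10^11 V/m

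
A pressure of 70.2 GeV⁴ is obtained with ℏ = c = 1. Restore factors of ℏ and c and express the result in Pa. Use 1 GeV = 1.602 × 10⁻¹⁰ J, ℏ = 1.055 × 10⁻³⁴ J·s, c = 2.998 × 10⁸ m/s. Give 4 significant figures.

Pressure is [E]/[L]³ = [E]⁴/(ℏc)³.
1 GeV⁴ → 1/(ℏc)³ × (1 GeV in J)⁴ = 2.082 × 10³⁷ Pa.
Result: 70.2 × 2.082 × 10³⁷ = 1.461 × 10³⁹ Pa.

1.461 × 10³⁹ Pa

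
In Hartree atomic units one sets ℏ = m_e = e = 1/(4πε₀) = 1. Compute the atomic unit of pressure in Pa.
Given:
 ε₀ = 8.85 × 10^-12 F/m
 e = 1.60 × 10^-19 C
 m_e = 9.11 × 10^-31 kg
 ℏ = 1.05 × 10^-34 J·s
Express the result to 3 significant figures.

P_au = E_h/a₀³ = m_e⁴e¹⁰/((4πε₀)⁵ℏ⁸)
E_h = 4.38 × 10^-18 J
a₀ = 5.26 × 10^-11 m
E_h/a₀³ = 3.01 × 10^13 Pa

3.01 × 10^13 Pa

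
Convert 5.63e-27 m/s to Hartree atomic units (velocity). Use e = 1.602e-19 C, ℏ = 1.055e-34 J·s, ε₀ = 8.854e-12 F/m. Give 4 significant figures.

2.575e-33

atomic unit of velocity: v_au = e²/(4πε₀ℏ) = 2.186e6 m/s.
5.63e-27 / 2.186e6 = 2.575e-33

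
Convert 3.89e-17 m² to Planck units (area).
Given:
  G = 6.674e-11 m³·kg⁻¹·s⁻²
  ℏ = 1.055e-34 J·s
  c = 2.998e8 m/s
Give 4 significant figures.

1.489e53

Planck area: A_P = ℏG/c³ = 2.613e-70 m².
3.89e-17 / 2.613e-70 = 1.489e53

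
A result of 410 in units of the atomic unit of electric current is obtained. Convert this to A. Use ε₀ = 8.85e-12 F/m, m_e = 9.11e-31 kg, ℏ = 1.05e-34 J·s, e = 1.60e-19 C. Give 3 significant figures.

2.74 A

One atomic unit of electric current: I_au = e E_h/ℏ = m_e e⁵/((4πε₀)²ℏ³) = 6.67e-3 A.
410 × 6.67e-3 A = 2.74 A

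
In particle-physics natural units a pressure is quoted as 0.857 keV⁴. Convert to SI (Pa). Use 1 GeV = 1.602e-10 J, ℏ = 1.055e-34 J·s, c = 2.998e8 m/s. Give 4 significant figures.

1.784e13 Pa

Pressure is [E]/[L]³ = [E]⁴/(ℏc)³.
1 GeV⁴ → 1/(ℏc)³ × (1 GeV in J)⁴ = 2.082e37 Pa.
Convert the energy scale: 0.857 keV⁴ = 8.57e-25 GeV⁴.
Result: 8.57e-25 × 2.082e37 = 1.784e13 Pa.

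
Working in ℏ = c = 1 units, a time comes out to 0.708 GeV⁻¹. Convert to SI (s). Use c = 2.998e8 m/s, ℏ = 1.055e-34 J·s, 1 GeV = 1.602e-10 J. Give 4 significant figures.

4.663e-25 s

A time is [E]⁻¹ in ℏ=c=1; restore one factor of ℏ.
1 GeV⁻¹ → ℏ × (1 GeV in J)⁻¹ = 6.586e-25 s.
Result: 0.708 × 6.586e-25 = 4.663e-25 s.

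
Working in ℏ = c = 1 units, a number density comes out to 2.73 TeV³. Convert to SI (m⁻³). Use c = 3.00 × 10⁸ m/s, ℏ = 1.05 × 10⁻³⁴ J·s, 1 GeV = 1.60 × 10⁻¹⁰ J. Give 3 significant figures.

Number density is [L]⁻³ = [E]³/(ℏc)³.
1 GeV³ → 1/(ℏc)³ × (1 GeV in J)³ = 1.31 × 10⁴⁷ m⁻³.
Convert the energy scale: 2.73 TeV³ = 2.73 × 10⁹ GeV³.
Result: 2.73 × 10⁹ × 1.31 × 10⁴⁷ = 3.58 × 10⁵⁶ m⁻³.

3.58 × 10⁵⁶ m⁻³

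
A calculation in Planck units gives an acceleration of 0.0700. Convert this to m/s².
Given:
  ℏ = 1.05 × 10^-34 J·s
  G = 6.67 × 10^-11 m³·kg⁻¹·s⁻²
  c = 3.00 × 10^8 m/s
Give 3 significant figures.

3.91 × 10^50 m/s²

One Planck acceleration: a_P = √(c⁷/(ℏG)) = 5.59 × 10^51 m/s².
0.0700 × 5.59 × 10^51 m/s² = 3.91 × 10^50 m/s²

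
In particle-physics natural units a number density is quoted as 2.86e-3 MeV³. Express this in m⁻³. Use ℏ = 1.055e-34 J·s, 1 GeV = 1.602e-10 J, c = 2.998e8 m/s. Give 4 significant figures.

3.716e35 m⁻³

Number density is [L]⁻³ = [E]³/(ℏc)³.
1 GeV³ → 1/(ℏc)³ × (1 GeV in J)³ = 1.299e47 m⁻³.
Convert the energy scale: 2.86e-3 MeV³ = 2.86e-12 GeV³.
Result: 2.86e-12 × 1.299e47 = 3.716e35 m⁻³.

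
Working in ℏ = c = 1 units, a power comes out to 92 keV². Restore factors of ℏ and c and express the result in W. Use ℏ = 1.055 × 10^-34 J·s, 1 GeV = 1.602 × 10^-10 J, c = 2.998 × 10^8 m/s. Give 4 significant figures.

Power is [E]/[T] = [E]²/ℏ.
1 GeV² → 1/ℏ × (1 GeV in J)² = 2.433 × 10^14 W.
Convert the energy scale: 92 keV² = 9.20 × 10^-11 GeV².
Result: 9.20 × 10^-11 × 2.433 × 10^14 = 2.238 × 10^4 W.

2.238 × 10^4 W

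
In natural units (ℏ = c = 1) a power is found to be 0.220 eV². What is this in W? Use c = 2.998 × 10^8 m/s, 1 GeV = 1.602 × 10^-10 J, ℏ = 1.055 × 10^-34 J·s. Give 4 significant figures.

5.352 × 10^-5 W

Power is [E]/[T] = [E]²/ℏ.
1 GeV² → 1/ℏ × (1 GeV in J)² = 2.433 × 10^14 W.
Convert the energy scale: 0.220 eV² = 2.20 × 10^-19 GeV².
Result: 2.20 × 10^-19 × 2.433 × 10^14 = 5.352 × 10^-5 W.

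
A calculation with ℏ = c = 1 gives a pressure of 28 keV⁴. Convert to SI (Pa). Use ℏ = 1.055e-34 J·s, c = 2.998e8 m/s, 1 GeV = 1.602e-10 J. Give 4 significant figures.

5.828e14 Pa

Pressure is [E]/[L]³ = [E]⁴/(ℏc)³.
1 GeV⁴ → 1/(ℏc)³ × (1 GeV in J)⁴ = 2.082e37 Pa.
Convert the energy scale: 28 keV⁴ = 2.80e-23 GeV⁴.
Result: 2.80e-23 × 2.082e37 = 5.828e14 Pa.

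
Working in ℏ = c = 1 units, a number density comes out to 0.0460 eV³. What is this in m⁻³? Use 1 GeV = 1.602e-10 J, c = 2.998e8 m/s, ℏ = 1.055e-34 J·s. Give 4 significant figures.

5.977e18 m⁻³

Number density is [L]⁻³ = [E]³/(ℏc)³.
1 GeV³ → 1/(ℏc)³ × (1 GeV in J)³ = 1.299e47 m⁻³.
Convert the energy scale: 0.0460 eV³ = 4.60e-29 GeV³.
Result: 4.60e-29 × 1.299e47 = 5.977e18 m⁻³.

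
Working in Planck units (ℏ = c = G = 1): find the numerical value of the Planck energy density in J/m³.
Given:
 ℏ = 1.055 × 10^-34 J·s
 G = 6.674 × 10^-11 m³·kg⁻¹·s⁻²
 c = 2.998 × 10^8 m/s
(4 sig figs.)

4.632 × 10^113 J/m³

Dimensional analysis gives u_P = c⁷/(ℏG²).
  = 2.177 × 10^59 / 4.699 × 10^-55
  = 4.632 × 10^113 J/m³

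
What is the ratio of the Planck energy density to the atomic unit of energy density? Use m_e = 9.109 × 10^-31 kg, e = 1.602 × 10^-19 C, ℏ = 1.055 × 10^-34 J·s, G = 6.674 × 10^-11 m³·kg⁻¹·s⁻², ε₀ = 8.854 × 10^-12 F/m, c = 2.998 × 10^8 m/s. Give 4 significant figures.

Planck energy density: u_P = c⁷/(ℏG²) = 4.632 × 10^113 J/m³
atomic unit of energy density: u_au = E_h/a₀³ = m_e⁴e¹⁰/((4πε₀)⁵ℏ⁸) = 2.929 × 10^13 J/m³
ratio = 4.632 × 10^113 / 2.929 × 10^13 = 1.581 × 10^100

1.581 × 10^100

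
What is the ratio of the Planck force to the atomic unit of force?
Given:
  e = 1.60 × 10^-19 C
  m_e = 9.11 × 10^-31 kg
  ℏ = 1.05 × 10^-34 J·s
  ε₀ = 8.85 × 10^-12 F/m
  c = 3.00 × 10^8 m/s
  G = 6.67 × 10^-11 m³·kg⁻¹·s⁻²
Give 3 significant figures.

1.46 × 10^51

Planck force: F_P = c⁴/G = 1.21 × 10^44 N
atomic unit of force: F_au = E_h/a₀ = m_e²e⁶/((4πε₀)³ℏ⁴) = 8.33 × 10^-8 N
ratio = 1.21 × 10^44 / 8.33 × 10^-8 = 1.46 × 10^51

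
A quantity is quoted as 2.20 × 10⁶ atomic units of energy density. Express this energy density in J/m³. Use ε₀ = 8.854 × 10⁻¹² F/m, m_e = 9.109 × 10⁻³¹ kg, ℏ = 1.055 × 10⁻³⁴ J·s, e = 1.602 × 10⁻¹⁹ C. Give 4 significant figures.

6.444 × 10¹⁹ J/m³

One atomic unit of energy density: u_au = E_h/a₀³ = m_e⁴e¹⁰/((4πε₀)⁵ℏ⁸) = 2.929 × 10¹³ J/m³.
2.20 × 10⁶ × 2.929 × 10¹³ J/m³ = 6.444 × 10¹⁹ J/m³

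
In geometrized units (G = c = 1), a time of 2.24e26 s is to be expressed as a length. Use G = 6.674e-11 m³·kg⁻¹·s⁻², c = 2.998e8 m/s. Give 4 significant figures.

Time → length via c.
2.24e26 s × (c) = 6.716e34 m

6.716e34 m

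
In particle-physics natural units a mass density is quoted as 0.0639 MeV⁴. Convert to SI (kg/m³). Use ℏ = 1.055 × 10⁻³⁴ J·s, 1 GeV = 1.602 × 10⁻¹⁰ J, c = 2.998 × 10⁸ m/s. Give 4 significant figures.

Mass density is [E]/(c²[L]³) = [E]⁴/(ℏ³c⁵).
1 GeV⁴ → 1/(ℏ³c⁵) × (1 GeV in J)⁴ = 2.316 × 10²⁰ kg/m³.
Convert the energy scale: 0.0639 MeV⁴ = 6.39 × 10⁻¹⁴ GeV⁴.
Result: 6.39 × 10⁻¹⁴ × 2.316 × 10²⁰ = 1.480 × 10⁷ kg/m³.

1.480 × 10⁷ kg/m³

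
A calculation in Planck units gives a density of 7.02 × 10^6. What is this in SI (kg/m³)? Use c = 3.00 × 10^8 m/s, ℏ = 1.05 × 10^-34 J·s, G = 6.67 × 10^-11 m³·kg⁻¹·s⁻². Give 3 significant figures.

3.65 × 10^103 kg/m³

One Planck density: ρ_P = c⁵/(ℏG²) = 5.20 × 10^96 kg/m³.
7.02 × 10^6 × 5.20 × 10^96 kg/m³ = 3.65 × 10^103 kg/m³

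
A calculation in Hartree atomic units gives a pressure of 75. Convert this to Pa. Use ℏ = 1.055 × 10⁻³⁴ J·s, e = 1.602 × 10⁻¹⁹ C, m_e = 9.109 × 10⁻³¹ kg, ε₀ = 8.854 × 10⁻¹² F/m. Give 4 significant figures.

One atomic unit of pressure: P_au = E_h/a₀³ = m_e⁴e¹⁰/((4πε₀)⁵ℏ⁸) = 2.929 × 10¹³ Pa.
75 × 2.929 × 10¹³ Pa = 2.197 × 10¹⁵ Pa

2.197 × 10¹⁵ Pa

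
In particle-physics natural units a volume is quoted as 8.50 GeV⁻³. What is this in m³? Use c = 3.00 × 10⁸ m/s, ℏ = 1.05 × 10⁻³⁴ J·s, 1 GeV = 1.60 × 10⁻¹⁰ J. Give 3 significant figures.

6.49 × 10⁻⁴⁷ m³

Volume is [L]³ = [E]⁻³·(ℏc)³.
1 GeV⁻³ → (ℏc)³ × (1 GeV in J)⁻³ = 7.63 × 10⁻⁴⁸ m³.
Result: 8.50 × 7.63 × 10⁻⁴⁸ = 6.49 × 10⁻⁴⁷ m³.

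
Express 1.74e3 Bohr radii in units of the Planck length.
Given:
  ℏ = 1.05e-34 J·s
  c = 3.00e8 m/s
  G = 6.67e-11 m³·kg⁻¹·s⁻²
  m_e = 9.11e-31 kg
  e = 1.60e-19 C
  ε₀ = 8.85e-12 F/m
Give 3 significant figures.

Bohr radius: a₀ = 4πε₀ℏ²/(m_e e²) = 5.26e-11 m
Planck length: ℓ_P = √(ℏG/c³) = 1.61e-35 m
1.74e3 × 5.26e-11 / 1.61e-35 = 5.68e27

5.68e27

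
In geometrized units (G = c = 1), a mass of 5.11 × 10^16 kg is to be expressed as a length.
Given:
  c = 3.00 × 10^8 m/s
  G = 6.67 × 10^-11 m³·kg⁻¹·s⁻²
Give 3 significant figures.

3.79 × 10^-11 m

In G = c = 1 units mass has dimensions of length; the conversion factor is G/c².
5.11 × 10^16 kg × (G/c²) = 3.79 × 10^-11 m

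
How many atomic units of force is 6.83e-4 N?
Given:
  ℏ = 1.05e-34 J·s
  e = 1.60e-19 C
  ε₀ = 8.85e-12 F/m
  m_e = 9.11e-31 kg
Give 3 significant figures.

8.20e3

atomic unit of force: F_au = E_h/a₀ = m_e²e⁶/((4πε₀)³ℏ⁴) = 8.33e-8 N.
6.83e-4 / 8.33e-8 = 8.20e3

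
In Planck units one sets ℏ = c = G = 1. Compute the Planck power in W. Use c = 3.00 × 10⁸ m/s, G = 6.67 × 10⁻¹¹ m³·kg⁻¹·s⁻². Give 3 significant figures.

3.64 × 10⁵² W

P_P = c⁵/G
  = 2.43 × 10⁴² / 6.67 × 10⁻¹¹
  = 3.64 × 10⁵² W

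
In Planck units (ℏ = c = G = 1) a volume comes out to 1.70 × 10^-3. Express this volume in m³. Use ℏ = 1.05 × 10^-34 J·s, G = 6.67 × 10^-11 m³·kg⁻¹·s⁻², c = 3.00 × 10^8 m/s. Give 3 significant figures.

7.10 × 10^-108 m³

One Planck volume: V_P = (ℏG/c³)^(3/2) = 4.18 × 10^-105 m³.
1.70 × 10^-3 × 4.18 × 10^-105 m³ = 7.10 × 10^-108 m³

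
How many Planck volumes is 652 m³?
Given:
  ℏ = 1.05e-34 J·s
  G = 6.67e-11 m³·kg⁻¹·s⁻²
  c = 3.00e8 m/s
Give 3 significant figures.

Planck volume: V_P = (ℏG/c³)^(3/2) = 4.18e-105 m³.
652 / 4.18e-105 = 1.56e107

1.56e107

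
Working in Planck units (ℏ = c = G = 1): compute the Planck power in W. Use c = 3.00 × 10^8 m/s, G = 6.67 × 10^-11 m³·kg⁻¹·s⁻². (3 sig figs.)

3.64 × 10^52 W

Dimensional analysis gives P_P = c⁵/G.
  = 2.43 × 10^42 / 6.67 × 10^-11
  = 3.64 × 10^52 W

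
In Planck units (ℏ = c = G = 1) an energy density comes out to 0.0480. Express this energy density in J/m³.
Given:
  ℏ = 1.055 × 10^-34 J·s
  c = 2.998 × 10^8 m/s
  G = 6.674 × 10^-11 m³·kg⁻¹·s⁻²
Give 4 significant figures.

One Planck energy density: u_P = c⁷/(ℏG²) = 4.632 × 10^113 J/m³.
0.0480 × 4.632 × 10^113 J/m³ = 2.224 × 10^112 J/m³

2.224 × 10^112 J/m³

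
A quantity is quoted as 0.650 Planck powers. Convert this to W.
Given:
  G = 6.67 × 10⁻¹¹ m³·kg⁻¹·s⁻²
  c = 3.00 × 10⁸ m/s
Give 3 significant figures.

2.37 × 10⁵² W

One Planck power: P_P = c⁵/G = 3.64 × 10⁵² W.
0.650 × 3.64 × 10⁵² W = 2.37 × 10⁵² W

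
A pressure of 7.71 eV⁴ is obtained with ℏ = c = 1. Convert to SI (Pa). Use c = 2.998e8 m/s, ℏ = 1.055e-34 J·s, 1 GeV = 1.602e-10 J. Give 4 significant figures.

Pressure is [E]/[L]³ = [E]⁴/(ℏc)³.
1 GeV⁴ → 1/(ℏc)³ × (1 GeV in J)⁴ = 2.082e37 Pa.
Convert the energy scale: 7.71 eV⁴ = 7.71e-36 GeV⁴.
Result: 7.71e-36 × 2.082e37 = 160.5 Pa.

160.5 Pa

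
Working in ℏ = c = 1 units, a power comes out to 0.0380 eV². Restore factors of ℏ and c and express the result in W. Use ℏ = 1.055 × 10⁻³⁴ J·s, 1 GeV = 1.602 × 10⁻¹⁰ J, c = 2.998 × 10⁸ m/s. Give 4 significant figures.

9.244 × 10⁻⁶ W

Power is [E]/[T] = [E]²/ℏ.
1 GeV² → 1/ℏ × (1 GeV in J)² = 2.433 × 10¹⁴ W.
Convert the energy scale: 0.0380 eV² = 3.80 × 10⁻²⁰ GeV².
Result: 3.80 × 10⁻²⁰ × 2.433 × 10¹⁴ = 9.244 × 10⁻⁶ W.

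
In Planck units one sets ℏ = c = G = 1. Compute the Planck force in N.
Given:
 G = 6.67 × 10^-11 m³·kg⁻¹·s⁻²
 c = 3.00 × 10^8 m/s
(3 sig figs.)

F_P = c⁴/G
  = 8.10 × 10^33 / 6.67 × 10^-11
  = 1.21 × 10^44 N

1.21 × 10^44 N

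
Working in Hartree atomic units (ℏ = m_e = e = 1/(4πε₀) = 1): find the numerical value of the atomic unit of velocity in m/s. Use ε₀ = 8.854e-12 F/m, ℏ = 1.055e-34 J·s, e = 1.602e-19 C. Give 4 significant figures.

Dimensional analysis gives v_au = e²/(4πε₀ℏ).
  = 2.566e-38 / 1.174e-44
  = 2.186e6 m/s

2.186e6 m/s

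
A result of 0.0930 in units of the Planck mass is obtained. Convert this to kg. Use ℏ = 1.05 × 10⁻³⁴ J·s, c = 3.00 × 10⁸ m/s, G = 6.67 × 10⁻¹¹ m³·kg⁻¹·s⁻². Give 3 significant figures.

2.02 × 10⁻⁹ kg

One Planck mass: m_P = √(ℏc/G) = 2.17 × 10⁻⁸ kg.
0.0930 × 2.17 × 10⁻⁸ kg = 2.02 × 10⁻⁹ kg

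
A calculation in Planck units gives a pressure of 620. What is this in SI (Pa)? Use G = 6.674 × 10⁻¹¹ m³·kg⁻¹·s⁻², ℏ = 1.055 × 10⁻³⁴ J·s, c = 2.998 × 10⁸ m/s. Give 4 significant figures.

2.872 × 10¹¹⁶ Pa

One Planck pressure: p_P = c⁷/(ℏG²) = 4.632 × 10¹¹³ Pa.
620 × 4.632 × 10¹¹³ Pa = 2.872 × 10¹¹⁶ Pa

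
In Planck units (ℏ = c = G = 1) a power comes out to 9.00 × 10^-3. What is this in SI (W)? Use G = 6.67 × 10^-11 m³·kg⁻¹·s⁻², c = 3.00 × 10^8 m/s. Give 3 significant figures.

One Planck power: P_P = c⁵/G = 3.64 × 10^52 W.
9.00 × 10^-3 × 3.64 × 10^52 W = 3.28 × 10^50 W

3.28 × 10^50 W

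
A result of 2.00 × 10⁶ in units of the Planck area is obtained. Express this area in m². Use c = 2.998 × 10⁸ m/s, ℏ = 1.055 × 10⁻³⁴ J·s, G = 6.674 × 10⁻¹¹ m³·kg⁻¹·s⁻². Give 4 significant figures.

5.226 × 10⁻⁶⁴ m²

One Planck area: A_P = ℏG/c³ = 2.613 × 10⁻⁷⁰ m².
2.00 × 10⁶ × 2.613 × 10⁻⁷⁰ m² = 5.226 × 10⁻⁶⁴ m²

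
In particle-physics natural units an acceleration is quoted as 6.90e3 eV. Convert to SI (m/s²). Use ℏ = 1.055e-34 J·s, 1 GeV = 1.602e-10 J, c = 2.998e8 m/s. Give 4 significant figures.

3.141e27 m/s²

Acceleration is [L]/[T]² = c·[E]/ℏ.
1 GeV → c/ℏ × (1 GeV in J) = 4.552e32 m/s².
Convert the energy scale: 6.90e3 eV = 6.90e-6 GeV.
Result: 6.90e-6 × 4.552e32 = 3.141e27 m/s².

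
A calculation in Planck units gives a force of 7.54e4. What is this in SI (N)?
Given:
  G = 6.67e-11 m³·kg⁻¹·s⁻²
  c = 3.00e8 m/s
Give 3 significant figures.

One Planck force: F_P = c⁴/G = 1.21e44 N.
7.54e4 × 1.21e44 N = 9.16e48 N

9.16e48 N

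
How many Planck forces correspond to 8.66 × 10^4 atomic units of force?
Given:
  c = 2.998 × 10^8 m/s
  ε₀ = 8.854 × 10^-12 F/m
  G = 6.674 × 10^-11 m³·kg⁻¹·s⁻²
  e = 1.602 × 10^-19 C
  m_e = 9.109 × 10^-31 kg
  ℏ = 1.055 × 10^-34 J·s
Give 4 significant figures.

atomic unit of force: F_au = E_h/a₀ = m_e²e⁶/((4πε₀)³ℏ⁴) = 8.220 × 10^-8 N
Planck force: F_P = c⁴/G = 1.210 × 10^44 N
8.66 × 10^4 × 8.220 × 10^-8 / 1.210 × 10^44 = 5.881 × 10^-47

5.881 × 10^-47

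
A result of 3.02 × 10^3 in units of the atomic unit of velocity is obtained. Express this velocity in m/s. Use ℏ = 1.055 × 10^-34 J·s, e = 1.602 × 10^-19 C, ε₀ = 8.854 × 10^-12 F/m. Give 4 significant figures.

One atomic unit of velocity: v_au = e²/(4πε₀ℏ) = 2.186 × 10^6 m/s.
3.02 × 10^3 × 2.186 × 10^6 m/s = 6.603 × 10^9 m/s

6.603 × 10^9 m/s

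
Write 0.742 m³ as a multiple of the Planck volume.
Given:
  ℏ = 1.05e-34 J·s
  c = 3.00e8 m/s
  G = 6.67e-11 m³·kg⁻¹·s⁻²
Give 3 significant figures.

1.78e104

Planck volume: V_P = (ℏG/c³)^(3/2) = 4.18e-105 m³.
0.742 / 4.18e-105 = 1.78e104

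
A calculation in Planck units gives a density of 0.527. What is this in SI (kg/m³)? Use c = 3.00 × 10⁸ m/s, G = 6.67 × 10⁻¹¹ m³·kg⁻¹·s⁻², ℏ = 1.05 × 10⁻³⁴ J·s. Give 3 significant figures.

2.74 × 10⁹⁶ kg/m³

One Planck density: ρ_P = c⁵/(ℏG²) = 5.20 × 10⁹⁶ kg/m³.
0.527 × 5.20 × 10⁹⁶ kg/m³ = 2.74 × 10⁹⁶ kg/m³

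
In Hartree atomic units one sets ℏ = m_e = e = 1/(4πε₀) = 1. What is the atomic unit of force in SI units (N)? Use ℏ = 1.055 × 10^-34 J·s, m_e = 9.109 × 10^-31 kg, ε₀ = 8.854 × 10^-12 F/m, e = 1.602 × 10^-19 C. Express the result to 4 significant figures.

8.220 × 10^-8 N

F_au = E_h/a₀ = m_e²e⁶/((4πε₀)³ℏ⁴)
E_h = 4.354 × 10^-18 J
a₀ = 5.297 × 10^-11 m
E_h/a₀ = 8.220 × 10^-8 N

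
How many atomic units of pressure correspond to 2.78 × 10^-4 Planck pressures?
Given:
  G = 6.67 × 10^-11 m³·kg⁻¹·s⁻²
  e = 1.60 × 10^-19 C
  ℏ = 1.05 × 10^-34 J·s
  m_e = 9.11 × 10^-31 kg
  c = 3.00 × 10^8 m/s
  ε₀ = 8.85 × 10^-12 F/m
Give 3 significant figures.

Planck pressure: p_P = c⁷/(ℏG²) = 4.68 × 10^113 Pa
atomic unit of pressure: P_au = E_h/a₀³ = m_e⁴e¹⁰/((4πε₀)⁵ℏ⁸) = 3.01 × 10^13 Pa
2.78 × 10^-4 × 4.68 × 10^113 / 3.01 × 10^13 = 4.32 × 10^96

4.32 × 10^96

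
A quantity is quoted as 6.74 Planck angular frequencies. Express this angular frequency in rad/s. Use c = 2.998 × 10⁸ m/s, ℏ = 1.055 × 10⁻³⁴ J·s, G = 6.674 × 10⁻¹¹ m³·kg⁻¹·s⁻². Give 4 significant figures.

One Planck angular frequency: ω_P = √(c⁵/(ℏG)) = 1.855 × 10⁴³ rad/s.
6.74 × 1.855 × 10⁴³ rad/s = 1.250 × 10⁴⁴ rad/s

1.250 × 10⁴⁴ rad/s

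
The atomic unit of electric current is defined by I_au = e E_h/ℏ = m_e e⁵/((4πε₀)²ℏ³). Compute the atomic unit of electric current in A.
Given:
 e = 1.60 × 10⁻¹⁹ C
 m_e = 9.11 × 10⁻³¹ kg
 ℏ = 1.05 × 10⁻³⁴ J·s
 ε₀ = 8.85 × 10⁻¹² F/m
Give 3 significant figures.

I_au = e E_h/ℏ = m_e e⁵/((4πε₀)²ℏ³)
E_h = 4.38 × 10⁻¹⁸ J
e·E_h/ℏ = 6.67 × 10⁻³ A

6.67 × 10⁻³ A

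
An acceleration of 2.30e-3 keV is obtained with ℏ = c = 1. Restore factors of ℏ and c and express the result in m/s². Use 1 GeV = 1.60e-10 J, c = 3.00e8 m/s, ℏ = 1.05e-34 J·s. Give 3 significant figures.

1.05e24 m/s²

Acceleration is [L]/[T]² = c·[E]/ℏ.
1 GeV → c/ℏ × (1 GeV in J) = 4.57e32 m/s².
Convert the energy scale: 2.30e-3 keV = 2.30e-9 GeV.
Result: 2.30e-9 × 4.57e32 = 1.05e24 m/s².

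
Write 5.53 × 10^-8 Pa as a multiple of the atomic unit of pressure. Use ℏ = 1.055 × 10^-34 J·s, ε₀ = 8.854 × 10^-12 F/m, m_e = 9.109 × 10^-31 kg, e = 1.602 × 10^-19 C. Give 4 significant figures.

1.888 × 10^-21

atomic unit of pressure: P_au = E_h/a₀³ = m_e⁴e¹⁰/((4πε₀)⁵ℏ⁸) = 2.929 × 10^13 Pa.
5.53 × 10^-8 / 2.929 × 10^13 = 1.888 × 10^-21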